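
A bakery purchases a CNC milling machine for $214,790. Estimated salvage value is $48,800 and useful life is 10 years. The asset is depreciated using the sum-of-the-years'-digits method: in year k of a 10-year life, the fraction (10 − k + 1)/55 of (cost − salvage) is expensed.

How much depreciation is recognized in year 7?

$12,072

Depreciable base = $214,790 − $48,800 = $165,990.
Sum of the years' digits = 10+9+8+7+6+5+4+3+2+1 = 55.
Year 1: $165,990 × 10/55 = $30,180. Book value $184,610.
Year 2: $165,990 × 9/55 = $27,162. Book value $157,448.
Year 3: $165,990 × 8/55 = $24,144. Book value $133,304.
Year 4: $165,990 × 7/55 = $21,126. Book value $112,178.
Year 5: $165,990 × 6/55 = $18,108. Book value $94,070.
Year 6: $165,990 × 5/55 = $15,090. Book value $78,980.
Year 7: $165,990 × 4/55 = $12,072. Book value $66,908.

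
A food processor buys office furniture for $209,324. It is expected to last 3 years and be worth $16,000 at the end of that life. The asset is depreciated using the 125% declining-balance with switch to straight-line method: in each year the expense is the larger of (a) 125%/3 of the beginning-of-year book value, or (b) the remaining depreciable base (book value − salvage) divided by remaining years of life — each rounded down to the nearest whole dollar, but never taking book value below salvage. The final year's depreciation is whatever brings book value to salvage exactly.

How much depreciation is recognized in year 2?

$53,053

Depreciable base = $209,324 − $16,000 = $193,324.
Year 1: DB = ⌊$209,324 × 125%/3⌋ = $87,218; SL = ⌊$193,324/3⌋ = $64,441 → take DB $87,218. Book value $122,106.
Year 2: DB = ⌊$122,106 × 125%/3⌋ = $50,877; SL = ⌊$106,106/2⌋ = $53,053 → take SL $53,053. Book value $69,053.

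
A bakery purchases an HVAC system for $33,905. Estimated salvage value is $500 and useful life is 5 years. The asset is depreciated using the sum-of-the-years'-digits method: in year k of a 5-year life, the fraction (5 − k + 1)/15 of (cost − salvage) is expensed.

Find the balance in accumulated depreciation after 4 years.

Depreciable base = $33,905 − $500 = $33,405.
Sum of the years' digits = 5+4+3+2+1 = 15.
Year 1: $33,405 × 5/15 = $11,135. Book value $22,770.
Year 2: $33,405 × 4/15 = $8,908. Book value $13,862.
Year 3: $33,405 × 3/15 = $6,681. Book value $7,181.
Year 4: $33,405 × 2/15 = $4,454. Book value $2,727.
Accumulated through year 4 = $33,905 − $2,727 = $31,178.

$31,178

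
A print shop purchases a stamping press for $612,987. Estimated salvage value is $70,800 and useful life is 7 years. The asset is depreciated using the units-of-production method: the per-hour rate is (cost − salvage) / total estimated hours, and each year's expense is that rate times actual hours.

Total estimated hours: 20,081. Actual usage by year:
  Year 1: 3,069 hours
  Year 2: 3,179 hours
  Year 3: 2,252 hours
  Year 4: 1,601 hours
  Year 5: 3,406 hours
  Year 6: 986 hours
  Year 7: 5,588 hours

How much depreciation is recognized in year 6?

$26,622

Depreciable base = $612,987 − $70,800 = $542,187.
Rate = $542,187 / 20,081 hours = $27 per hour.
Year 1: 3,069 × $27 = $82,863. Book value $530,124.
Year 2: 3,179 × $27 = $85,833. Book value $444,291.
Year 3: 2,252 × $27 = $60,804. Book value $383,487.
Year 4: 1,601 × $27 = $43,227. Book value $340,260.
Year 5: 3,406 × $27 = $91,962. Book value $248,298.
Year 6: 986 × $27 = $26,622. Book value $221,676.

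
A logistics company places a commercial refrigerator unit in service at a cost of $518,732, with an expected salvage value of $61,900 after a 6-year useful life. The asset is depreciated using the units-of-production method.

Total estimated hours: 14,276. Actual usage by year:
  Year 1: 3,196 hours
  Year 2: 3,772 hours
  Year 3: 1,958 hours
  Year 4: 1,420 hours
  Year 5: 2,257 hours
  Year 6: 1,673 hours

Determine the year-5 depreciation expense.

$72,224

Depreciable base = $518,732 − $61,900 = $456,832.
Rate = $456,832 / 14,276 hours = $32 per hour.
Year 1: 3,196 × $32 = $102,272. Book value $416,460.
Year 2: 3,772 × $32 = $120,704. Book value $295,756.
Year 3: 1,958 × $32 = $62,656. Book value $233,100.
Year 4: 1,420 × $32 = $45,440. Book value $187,660.
Year 5: 2,257 × $32 = $72,224. Book value $115,436.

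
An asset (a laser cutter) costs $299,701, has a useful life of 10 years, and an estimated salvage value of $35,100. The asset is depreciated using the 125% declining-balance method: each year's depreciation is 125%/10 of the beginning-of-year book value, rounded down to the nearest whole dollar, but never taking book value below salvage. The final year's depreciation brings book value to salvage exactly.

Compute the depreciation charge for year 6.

$19,215

Depreciable base = $299,701 − $35,100 = $264,601.
Year 1: ⌊$299,701 × 125%/10⌋ = $37,462. Book value $262,239.
Year 2: ⌊$262,239 × 125%/10⌋ = $32,779. Book value $229,460.
Year 3: ⌊$229,460 × 125%/10⌋ = $28,682. Book value $200,778.
Year 4: ⌊$200,778 × 125%/10⌋ = $25,097. Book value $175,681.
Year 5: ⌊$175,681 × 125%/10⌋ = $21,960. Book value $153,721.
Year 6: ⌊$153,721 × 125%/10⌋ = $19,215. Book value $134,506.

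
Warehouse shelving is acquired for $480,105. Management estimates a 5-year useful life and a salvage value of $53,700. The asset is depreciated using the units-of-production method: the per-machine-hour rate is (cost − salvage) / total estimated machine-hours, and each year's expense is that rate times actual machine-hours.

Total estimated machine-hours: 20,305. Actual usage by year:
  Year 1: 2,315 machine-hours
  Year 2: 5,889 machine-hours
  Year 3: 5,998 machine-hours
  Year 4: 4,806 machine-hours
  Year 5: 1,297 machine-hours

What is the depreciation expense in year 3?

Depreciable base = $480,105 − $53,700 = $426,405.
Rate = $426,405 / 20,305 machine-hours = $21 per machine-hour.
Year 1: 2,315 × $21 = $48,615. Book value $431,490.
Year 2: 5,889 × $21 = $123,669. Book value $307,821.
Year 3: 5,998 × $21 = $125,958. Book value $181,863.

$125,958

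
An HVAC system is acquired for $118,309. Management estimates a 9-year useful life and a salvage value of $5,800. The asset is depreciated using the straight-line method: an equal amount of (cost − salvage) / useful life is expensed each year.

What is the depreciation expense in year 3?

Depreciable base = $118,309 − $5,800 = $112,509.
Annual expense = $112,509 / 9 = $12,501.

$12,501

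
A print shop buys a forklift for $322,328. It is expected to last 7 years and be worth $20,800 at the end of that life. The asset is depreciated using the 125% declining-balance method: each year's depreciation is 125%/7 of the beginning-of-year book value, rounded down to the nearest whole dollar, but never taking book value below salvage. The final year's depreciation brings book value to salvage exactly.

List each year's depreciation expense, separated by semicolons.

$57,558; $47,280; $38,837; $31,902; $26,205; $21,526; $78,220

Depreciable base = $322,328 − $20,800 = $301,528.
Year 1: ⌊$322,328 × 125%/7⌋ = $57,558. Book value $264,770.
Year 2: ⌊$264,770 × 125%/7⌋ = $47,280. Book value $217,490.
Year 3: ⌊$217,490 × 125%/7⌋ = $38,837. Book value $178,653.
Year 4: ⌊$178,653 × 125%/7⌋ = $31,902. Book value $146,751.
Year 5: ⌊$146,751 × 125%/7⌋ = $26,205. Book value $120,546.
Year 6: ⌊$120,546 × 125%/7⌋ = $21,526. Book value $99,020.
Year 7 (final): $99,020 − $20,800 = $78,220. Book value $20,800.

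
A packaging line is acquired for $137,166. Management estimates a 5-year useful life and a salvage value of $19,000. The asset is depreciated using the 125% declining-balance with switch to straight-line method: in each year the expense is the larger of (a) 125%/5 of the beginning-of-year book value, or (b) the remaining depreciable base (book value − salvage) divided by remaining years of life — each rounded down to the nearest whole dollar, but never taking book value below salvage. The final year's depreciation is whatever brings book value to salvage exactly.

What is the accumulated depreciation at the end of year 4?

$98,780

Depreciable base = $137,166 − $19,000 = $118,166.
Year 1: DB = ⌊$137,166 × 125%/5⌋ = $34,291; SL = ⌊$118,166/5⌋ = $23,633 → take DB $34,291. Book value $102,875.
Year 2: DB = ⌊$102,875 × 125%/5⌋ = $25,718; SL = ⌊$83,875/4⌋ = $20,968 → take DB $25,718. Book value $77,157.
Year 3: DB = ⌊$77,157 × 125%/5⌋ = $19,289; SL = ⌊$58,157/3⌋ = $19,385 → take SL $19,385. Book value $57,772.
Year 4: DB = ⌊$57,772 × 125%/5⌋ = $14,443; SL = ⌊$38,772/2⌋ = $19,386 → take SL $19,386. Book value $38,386.
Accumulated through year 4 = $137,166 − $38,386 = $98,780.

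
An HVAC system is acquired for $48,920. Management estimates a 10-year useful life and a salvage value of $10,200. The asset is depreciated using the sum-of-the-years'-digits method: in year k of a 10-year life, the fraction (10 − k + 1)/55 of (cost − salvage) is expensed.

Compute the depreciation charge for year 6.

$3,520

Depreciable base = $48,920 − $10,200 = $38,720.
Sum of the years' digits = 10+9+8+7+6+5+4+3+2+1 = 55.
Year 1: $38,720 × 10/55 = $7,040. Book value $41,880.
Year 2: $38,720 × 9/55 = $6,336. Book value $35,544.
Year 3: $38,720 × 8/55 = $5,632. Book value $29,912.
Year 4: $38,720 × 7/55 = $4,928. Book value $24,984.
Year 5: $38,720 × 6/55 = $4,224. Book value $20,760.
Year 6: $38,720 × 5/55 = $3,520. Book value $17,240.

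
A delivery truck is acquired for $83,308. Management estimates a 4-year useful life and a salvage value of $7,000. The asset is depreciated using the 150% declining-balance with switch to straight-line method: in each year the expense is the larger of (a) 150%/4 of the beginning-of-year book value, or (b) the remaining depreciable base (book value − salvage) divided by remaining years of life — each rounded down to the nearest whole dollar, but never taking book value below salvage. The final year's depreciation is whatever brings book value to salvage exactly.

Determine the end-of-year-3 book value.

Depreciable base = $83,308 − $7,000 = $76,308.
Year 1: DB = ⌊$83,308 × 150%/4⌋ = $31,240; SL = ⌊$76,308/4⌋ = $19,077 → take DB $31,240. Book value $52,068.
Year 2: DB = ⌊$52,068 × 150%/4⌋ = $19,525; SL = ⌊$45,068/3⌋ = $15,022 → take DB $19,525. Book value $32,543.
Year 3: DB = ⌊$32,543 × 150%/4⌋ = $12,203; SL = ⌊$25,543/2⌋ = $12,771 → take SL $12,771. Book value $19,772.

$19,772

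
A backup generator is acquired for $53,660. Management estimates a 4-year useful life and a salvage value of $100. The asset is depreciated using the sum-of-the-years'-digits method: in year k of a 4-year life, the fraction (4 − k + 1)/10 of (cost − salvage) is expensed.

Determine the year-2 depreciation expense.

$16,068

Depreciable base = $53,660 − $100 = $53,560.
Sum of the years' digits = 4+3+2+1 = 10.
Year 1: $53,560 × 4/10 = $21,424. Book value $32,236.
Year 2: $53,560 × 3/10 = $16,068. Book value $16,168.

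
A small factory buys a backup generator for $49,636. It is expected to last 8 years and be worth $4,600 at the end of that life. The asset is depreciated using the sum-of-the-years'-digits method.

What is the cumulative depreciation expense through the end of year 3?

$26,271

Depreciable base = $49,636 − $4,600 = $45,036.
Sum of the years' digits = 8+7+6+5+4+3+2+1 = 36.
Year 1: $45,036 × 8/36 = $10,008. Book value $39,628.
Year 2: $45,036 × 7/36 = $8,757. Book value $30,871.
Year 3: $45,036 × 6/36 = $7,506. Book value $23,365.
Accumulated through year 3 = $49,636 − $23,365 = $26,271.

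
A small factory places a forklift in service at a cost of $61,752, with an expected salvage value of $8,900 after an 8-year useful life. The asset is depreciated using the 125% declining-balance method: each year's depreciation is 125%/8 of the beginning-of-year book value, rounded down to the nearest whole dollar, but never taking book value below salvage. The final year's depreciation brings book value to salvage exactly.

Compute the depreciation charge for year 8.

Depreciable base = $61,752 − $8,900 = $52,852.
Year 1: ⌊$61,752 × 125%/8⌋ = $9,648. Book value $52,104.
Year 2: ⌊$52,104 × 125%/8⌋ = $8,141. Book value $43,963.
Year 3: ⌊$43,963 × 125%/8⌋ = $6,869. Book value $37,094.
Year 4: ⌊$37,094 × 125%/8⌋ = $5,795. Book value $31,299.
Year 5: ⌊$31,299 × 125%/8⌋ = $4,890. Book value $26,409.
Year 6: ⌊$26,409 × 125%/8⌋ = $4,126. Book value $22,283.
Year 7: ⌊$22,283 × 125%/8⌋ = $3,481. Book value $18,802.
Year 8 (final): $18,802 − $8,900 = $9,902. Book value $8,900.

$9,902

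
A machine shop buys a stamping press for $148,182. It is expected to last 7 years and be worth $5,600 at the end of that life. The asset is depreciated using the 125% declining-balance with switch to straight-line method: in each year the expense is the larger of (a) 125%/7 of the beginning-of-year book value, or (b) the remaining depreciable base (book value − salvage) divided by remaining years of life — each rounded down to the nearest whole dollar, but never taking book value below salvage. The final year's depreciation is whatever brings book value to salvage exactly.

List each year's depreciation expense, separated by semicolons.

Depreciable base = $148,182 − $5,600 = $142,582.
Year 1: DB = ⌊$148,182 × 125%/7⌋ = $26,461; SL = ⌊$142,582/7⌋ = $20,368 → take DB $26,461. Book value $121,721.
Year 2: DB = ⌊$121,721 × 125%/7⌋ = $21,735; SL = ⌊$116,121/6⌋ = $19,353 → take DB $21,735. Book value $99,986.
Year 3: DB = ⌊$99,986 × 125%/7⌋ = $17,854; SL = ⌊$94,386/5⌋ = $18,877 → take SL $18,877. Book value $81,109.
Year 4: DB = ⌊$81,109 × 125%/7⌋ = $14,483; SL = ⌊$75,509/4⌋ = $18,877 → take SL $18,877. Book value $62,232.
Year 5: DB = ⌊$62,232 × 125%/7⌋ = $11,112; SL = ⌊$56,632/3⌋ = $18,877 → take SL $18,877. Book value $43,355.
Year 6: DB = ⌊$43,355 × 125%/7⌋ = $7,741; SL = ⌊$37,755/2⌋ = $18,877 → take SL $18,877. Book value $24,478.
Year 7 (final): $24,478 − $5,600 = $18,878. Book value $5,600.

$26,461; $21,735; $18,877; $18,877; $18,877; $18,877; $18,878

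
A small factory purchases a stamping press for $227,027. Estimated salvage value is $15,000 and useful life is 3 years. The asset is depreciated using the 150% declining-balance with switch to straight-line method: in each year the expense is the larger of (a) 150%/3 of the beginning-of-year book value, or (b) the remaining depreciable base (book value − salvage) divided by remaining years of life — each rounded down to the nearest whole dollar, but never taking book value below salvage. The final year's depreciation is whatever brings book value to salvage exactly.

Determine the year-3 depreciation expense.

$41,757

Depreciable base = $227,027 − $15,000 = $212,027.
Year 1: DB = ⌊$227,027 × 150%/3⌋ = $113,513; SL = ⌊$212,027/3⌋ = $70,675 → take DB $113,513. Book value $113,514.
Year 2: DB = ⌊$113,514 × 150%/3⌋ = $56,757; SL = ⌊$98,514/2⌋ = $49,257 → take DB $56,757. Book value $56,757.
Year 3 (final): $56,757 − $15,000 = $41,757. Book value $15,000.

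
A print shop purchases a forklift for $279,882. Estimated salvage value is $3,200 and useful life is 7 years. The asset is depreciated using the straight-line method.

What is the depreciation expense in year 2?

Depreciable base = $279,882 − $3,200 = $276,682.
Annual expense = $276,682 / 7 = $39,526.

$39,526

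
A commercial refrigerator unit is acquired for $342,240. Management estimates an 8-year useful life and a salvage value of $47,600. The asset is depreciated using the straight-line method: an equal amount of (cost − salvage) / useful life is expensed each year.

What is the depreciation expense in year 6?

Depreciable base = $342,240 − $47,600 = $294,640.
Annual expense = $294,640 / 8 = $36,830.

$36,830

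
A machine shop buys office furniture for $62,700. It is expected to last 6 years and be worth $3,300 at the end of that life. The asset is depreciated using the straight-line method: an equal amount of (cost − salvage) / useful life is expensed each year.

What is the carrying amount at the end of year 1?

Depreciable base = $62,700 − $3,300 = $59,400.
Annual expense = $59,400 / 6 = $9,900.
End of year 1: book value $52,800.

$52,800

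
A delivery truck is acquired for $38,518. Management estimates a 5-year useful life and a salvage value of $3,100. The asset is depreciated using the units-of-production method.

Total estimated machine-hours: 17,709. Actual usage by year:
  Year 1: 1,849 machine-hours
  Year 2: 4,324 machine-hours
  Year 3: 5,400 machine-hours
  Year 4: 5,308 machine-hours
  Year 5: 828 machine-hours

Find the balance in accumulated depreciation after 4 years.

Depreciable base = $38,518 − $3,100 = $35,418.
Rate = $35,418 / 17,709 machine-hours = $2 per machine-hour.
Year 1: 1,849 × $2 = $3,698. Book value $34,820.
Year 2: 4,324 × $2 = $8,648. Book value $26,172.
Year 3: 5,400 × $2 = $10,800. Book value $15,372.
Year 4: 5,308 × $2 = $10,616. Book value $4,756.
Accumulated through year 4 = $38,518 − $4,756 = $33,762.

$33,762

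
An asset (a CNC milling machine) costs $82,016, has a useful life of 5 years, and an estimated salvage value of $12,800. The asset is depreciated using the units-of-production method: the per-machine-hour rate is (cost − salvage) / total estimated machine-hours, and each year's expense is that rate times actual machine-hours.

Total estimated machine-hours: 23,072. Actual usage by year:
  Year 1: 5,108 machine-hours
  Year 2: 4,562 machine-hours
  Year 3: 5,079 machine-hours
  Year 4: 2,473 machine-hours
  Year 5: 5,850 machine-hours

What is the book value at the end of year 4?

Depreciable base = $82,016 − $12,800 = $69,216.
Rate = $69,216 / 23,072 machine-hours = $3 per machine-hour.
Year 1: 5,108 × $3 = $15,324. Book value $66,692.
Year 2: 4,562 × $3 = $13,686. Book value $53,006.
Year 3: 5,079 × $3 = $15,237. Book value $37,769.
Year 4: 2,473 × $3 = $7,419. Book value $30,350.

$30,350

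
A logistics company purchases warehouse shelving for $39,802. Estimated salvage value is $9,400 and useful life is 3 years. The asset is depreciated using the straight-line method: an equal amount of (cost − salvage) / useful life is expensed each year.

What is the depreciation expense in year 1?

Depreciable base = $39,802 − $9,400 = $30,402.
Annual expense = $30,402 / 3 = $10,134.

$10,134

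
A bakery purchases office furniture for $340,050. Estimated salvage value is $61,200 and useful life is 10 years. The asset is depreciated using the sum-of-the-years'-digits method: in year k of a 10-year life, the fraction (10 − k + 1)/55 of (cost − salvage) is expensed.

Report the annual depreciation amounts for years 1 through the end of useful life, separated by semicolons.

Depreciable base = $340,050 − $61,200 = $278,850.
Sum of the years' digits = 10+9+8+7+6+5+4+3+2+1 = 55.
Year 1: $278,850 × 10/55 = $50,700. Book value $289,350.
Year 2: $278,850 × 9/55 = $45,630. Book value $243,720.
Year 3: $278,850 × 8/55 = $40,560. Book value $203,160.
Year 4: $278,850 × 7/55 = $35,490. Book value $167,670.
Year 5: $278,850 × 6/55 = $30,420. Book value $137,250.
Year 6: $278,850 × 5/55 = $25,350. Book value $111,900.
Year 7: $278,850 × 4/55 = $20,280. Book value $91,620.
Year 8: $278,850 × 3/55 = $15,210. Book value $76,410.
Year 9: $278,850 × 2/55 = $10,140. Book value $66,270.
Year 10: $278,850 × 1/55 = $5,070. Book value $61,200.

$50,700; $45,630; $40,560; $35,490; $30,420; $25,350; $20,280; $15,210; $10,140; $5,070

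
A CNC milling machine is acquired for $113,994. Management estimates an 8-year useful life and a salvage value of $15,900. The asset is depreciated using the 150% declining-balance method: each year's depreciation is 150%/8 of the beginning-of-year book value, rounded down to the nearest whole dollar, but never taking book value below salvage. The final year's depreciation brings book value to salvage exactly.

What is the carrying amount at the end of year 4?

Depreciable base = $113,994 − $15,900 = $98,094.
Year 1: ⌊$113,994 × 150%/8⌋ = $21,373. Book value $92,621.
Year 2: ⌊$92,621 × 150%/8⌋ = $17,366. Book value $75,255.
Year 3: ⌊$75,255 × 150%/8⌋ = $14,110. Book value $61,145.
Year 4: ⌊$61,145 × 150%/8⌋ = $11,464. Book value $49,681.

$49,681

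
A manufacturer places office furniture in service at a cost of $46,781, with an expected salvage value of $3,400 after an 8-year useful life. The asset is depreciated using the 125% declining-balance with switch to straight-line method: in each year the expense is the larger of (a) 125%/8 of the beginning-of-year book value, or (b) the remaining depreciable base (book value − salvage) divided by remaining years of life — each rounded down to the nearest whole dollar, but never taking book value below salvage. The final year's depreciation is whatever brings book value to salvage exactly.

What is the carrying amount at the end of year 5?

$18,222

Depreciable base = $46,781 − $3,400 = $43,381.
Year 1: DB = ⌊$46,781 × 125%/8⌋ = $7,309; SL = ⌊$43,381/8⌋ = $5,422 → take DB $7,309. Book value $39,472.
Year 2: DB = ⌊$39,472 × 125%/8⌋ = $6,167; SL = ⌊$36,072/7⌋ = $5,153 → take DB $6,167. Book value $33,305.
Year 3: DB = ⌊$33,305 × 125%/8⌋ = $5,203; SL = ⌊$29,905/6⌋ = $4,984 → take DB $5,203. Book value $28,102.
Year 4: DB = ⌊$28,102 × 125%/8⌋ = $4,390; SL = ⌊$24,702/5⌋ = $4,940 → take SL $4,940. Book value $23,162.
Year 5: DB = ⌊$23,162 × 125%/8⌋ = $3,619; SL = ⌊$19,762/4⌋ = $4,940 → take SL $4,940. Book value $18,222.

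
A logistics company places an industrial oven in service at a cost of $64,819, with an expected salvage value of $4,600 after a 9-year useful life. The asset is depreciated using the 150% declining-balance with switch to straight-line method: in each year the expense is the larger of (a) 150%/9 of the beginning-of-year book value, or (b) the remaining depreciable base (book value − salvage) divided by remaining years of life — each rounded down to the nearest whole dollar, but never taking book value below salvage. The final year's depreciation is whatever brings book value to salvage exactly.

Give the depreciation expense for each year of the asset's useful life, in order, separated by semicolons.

Depreciable base = $64,819 − $4,600 = $60,219.
Year 1: DB = ⌊$64,819 × 150%/9⌋ = $10,803; SL = ⌊$60,219/9⌋ = $6,691 → take DB $10,803. Book value $54,016.
Year 2: DB = ⌊$54,016 × 150%/9⌋ = $9,002; SL = ⌊$49,416/8⌋ = $6,177 → take DB $9,002. Book value $45,014.
Year 3: DB = ⌊$45,014 × 150%/9⌋ = $7,502; SL = ⌊$40,414/7⌋ = $5,773 → take DB $7,502. Book value $37,512.
Year 4: DB = ⌊$37,512 × 150%/9⌋ = $6,252; SL = ⌊$32,912/6⌋ = $5,485 → take DB $6,252. Book value $31,260.
Year 5: DB = ⌊$31,260 × 150%/9⌋ = $5,210; SL = ⌊$26,660/5⌋ = $5,332 → take SL $5,332. Book value $25,928.
Year 6: DB = ⌊$25,928 × 150%/9⌋ = $4,321; SL = ⌊$21,328/4⌋ = $5,332 → take SL $5,332. Book value $20,596.
Year 7: DB = ⌊$20,596 × 150%/9⌋ = $3,432; SL = ⌊$15,996/3⌋ = $5,332 → take SL $5,332. Book value $15,264.
Year 8: DB = ⌊$15,264 × 150%/9⌋ = $2,544; SL = ⌊$10,664/2⌋ = $5,332 → take SL $5,332. Book value $9,932.
Year 9 (final): $9,932 − $4,600 = $5,332. Book value $4,600.

$10,803; $9,002; $7,502; $6,252; $5,332; $5,332; $5,332; $5,332; $5,332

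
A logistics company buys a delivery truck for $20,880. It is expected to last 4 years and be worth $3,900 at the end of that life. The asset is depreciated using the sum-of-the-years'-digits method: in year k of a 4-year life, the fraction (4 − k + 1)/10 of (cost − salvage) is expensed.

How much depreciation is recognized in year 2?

$5,094

Depreciable base = $20,880 − $3,900 = $16,980.
Sum of the years' digits = 4+3+2+1 = 10.
Year 1: $16,980 × 4/10 = $6,792. Book value $14,088.
Year 2: $16,980 × 3/10 = $5,094. Book value $8,994.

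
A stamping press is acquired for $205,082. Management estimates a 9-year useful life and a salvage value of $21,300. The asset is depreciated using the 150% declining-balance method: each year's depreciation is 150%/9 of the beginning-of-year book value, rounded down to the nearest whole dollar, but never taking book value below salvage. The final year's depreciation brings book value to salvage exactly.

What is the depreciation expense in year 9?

$26,398

Depreciable base = $205,082 − $21,300 = $183,782.
Year 1: ⌊$205,082 × 150%/9⌋ = $34,180. Book value $170,902.
Year 2: ⌊$170,902 × 150%/9⌋ = $28,483. Book value $142,419.
Year 3: ⌊$142,419 × 150%/9⌋ = $23,736. Book value $118,683.
Year 4: ⌊$118,683 × 150%/9⌋ = $19,780. Book value $98,903.
Year 5: ⌊$98,903 × 150%/9⌋ = $16,483. Book value $82,420.
Year 6: ⌊$82,420 × 150%/9⌋ = $13,736. Book value $68,684.
Year 7: ⌊$68,684 × 150%/9⌋ = $11,447. Book value $57,237.
Year 8: ⌊$57,237 × 150%/9⌋ = $9,539. Book value $47,698.
Year 9 (final): $47,698 − $21,300 = $26,398. Book value $21,300.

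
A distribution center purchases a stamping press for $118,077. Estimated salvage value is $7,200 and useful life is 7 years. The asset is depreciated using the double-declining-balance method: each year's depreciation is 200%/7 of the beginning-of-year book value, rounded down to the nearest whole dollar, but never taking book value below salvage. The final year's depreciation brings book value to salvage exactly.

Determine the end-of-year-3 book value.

Depreciable base = $118,077 − $7,200 = $110,877.
Year 1: ⌊$118,077 × 200%/7⌋ = $33,736. Book value $84,341.
Year 2: ⌊$84,341 × 200%/7⌋ = $24,097. Book value $60,244.
Year 3: ⌊$60,244 × 200%/7⌋ = $17,212. Book value $43,032.

$43,032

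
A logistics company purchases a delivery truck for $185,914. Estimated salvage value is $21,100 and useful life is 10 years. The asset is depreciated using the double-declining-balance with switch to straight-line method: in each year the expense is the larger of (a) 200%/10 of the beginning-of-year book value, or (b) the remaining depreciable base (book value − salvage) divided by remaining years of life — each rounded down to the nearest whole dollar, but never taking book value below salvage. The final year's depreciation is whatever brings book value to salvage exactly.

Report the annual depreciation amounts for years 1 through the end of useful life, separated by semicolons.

Depreciable base = $185,914 − $21,100 = $164,814.
Year 1: DB = ⌊$185,914 × 200%/10⌋ = $37,182; SL = ⌊$164,814/10⌋ = $16,481 → take DB $37,182. Book value $148,732.
Year 2: DB = ⌊$148,732 × 200%/10⌋ = $29,746; SL = ⌊$127,632/9⌋ = $14,181 → take DB $29,746. Book value $118,986.
Year 3: DB = ⌊$118,986 × 200%/10⌋ = $23,797; SL = ⌊$97,886/8⌋ = $12,235 → take DB $23,797. Book value $95,189.
Year 4: DB = ⌊$95,189 × 200%/10⌋ = $19,037; SL = ⌊$74,089/7⌋ = $10,584 → take DB $19,037. Book value $76,152.
Year 5: DB = ⌊$76,152 × 200%/10⌋ = $15,230; SL = ⌊$55,052/6⌋ = $9,175 → take DB $15,230. Book value $60,922.
Year 6: DB = ⌊$60,922 × 200%/10⌋ = $12,184; SL = ⌊$39,822/5⌋ = $7,964 → take DB $12,184. Book value $48,738.
Year 7: DB = ⌊$48,738 × 200%/10⌋ = $9,747; SL = ⌊$27,638/4⌋ = $6,909 → take DB $9,747. Book value $38,991.
Year 8: DB = ⌊$38,991 × 200%/10⌋ = $7,798; SL = ⌊$17,891/3⌋ = $5,963 → take DB $7,798. Book value $31,193.
Year 9: DB = ⌊$31,193 × 200%/10⌋ = $6,238; SL = ⌊$10,093/2⌋ = $5,046 → take DB $6,238. Book value $24,955.
Year 10 (final): $24,955 − $21,100 = $3,855. Book value $21,100.

$37,182; $29,746; $23,797; $19,037; $15,230; $12,184; $9,747; $7,798; $6,238; $3,855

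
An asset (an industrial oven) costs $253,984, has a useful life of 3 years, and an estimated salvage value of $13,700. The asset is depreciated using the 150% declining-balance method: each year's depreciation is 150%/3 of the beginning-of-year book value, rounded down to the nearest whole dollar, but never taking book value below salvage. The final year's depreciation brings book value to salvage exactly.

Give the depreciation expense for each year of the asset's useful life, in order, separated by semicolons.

Depreciable base = $253,984 − $13,700 = $240,284.
Year 1: ⌊$253,984 × 150%/3⌋ = $126,992. Book value $126,992.
Year 2: ⌊$126,992 × 150%/3⌋ = $63,496. Book value $63,496.
Year 3 (final): $63,496 − $13,700 = $49,796. Book value $13,700.

$126,992; $63,496; $49,796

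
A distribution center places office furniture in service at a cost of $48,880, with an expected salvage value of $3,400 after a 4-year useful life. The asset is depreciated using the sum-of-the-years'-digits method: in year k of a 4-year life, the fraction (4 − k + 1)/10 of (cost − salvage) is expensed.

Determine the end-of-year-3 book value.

$7,948

Depreciable base = $48,880 − $3,400 = $45,480.
Sum of the years' digits = 4+3+2+1 = 10.
Year 1: $45,480 × 4/10 = $18,192. Book value $30,688.
Year 2: $45,480 × 3/10 = $13,644. Book value $17,044.
Year 3: $45,480 × 2/10 = $9,096. Book value $7,948.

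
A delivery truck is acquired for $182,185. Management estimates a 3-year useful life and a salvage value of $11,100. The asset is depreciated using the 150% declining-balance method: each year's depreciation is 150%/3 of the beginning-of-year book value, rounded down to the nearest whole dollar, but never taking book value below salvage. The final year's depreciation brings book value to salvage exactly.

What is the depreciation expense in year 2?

Depreciable base = $182,185 − $11,100 = $171,085.
Year 1: ⌊$182,185 × 150%/3⌋ = $91,092. Book value $91,093.
Year 2: ⌊$91,093 × 150%/3⌋ = $45,546. Book value $45,547.

$45,546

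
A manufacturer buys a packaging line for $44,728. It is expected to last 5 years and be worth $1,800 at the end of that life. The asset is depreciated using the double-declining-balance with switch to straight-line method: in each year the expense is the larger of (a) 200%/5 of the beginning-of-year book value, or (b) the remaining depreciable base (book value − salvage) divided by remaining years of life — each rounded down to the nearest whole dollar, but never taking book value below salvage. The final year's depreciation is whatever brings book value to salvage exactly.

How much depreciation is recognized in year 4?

$3,931

Depreciable base = $44,728 − $1,800 = $42,928.
Year 1: DB = ⌊$44,728 × 200%/5⌋ = $17,891; SL = ⌊$42,928/5⌋ = $8,585 → take DB $17,891. Book value $26,837.
Year 2: DB = ⌊$26,837 × 200%/5⌋ = $10,734; SL = ⌊$25,037/4⌋ = $6,259 → take DB $10,734. Book value $16,103.
Year 3: DB = ⌊$16,103 × 200%/5⌋ = $6,441; SL = ⌊$14,303/3⌋ = $4,767 → take DB $6,441. Book value $9,662.
Year 4: DB = ⌊$9,662 × 200%/5⌋ = $3,864; SL = ⌊$7,862/2⌋ = $3,931 → take SL $3,931. Book value $5,731.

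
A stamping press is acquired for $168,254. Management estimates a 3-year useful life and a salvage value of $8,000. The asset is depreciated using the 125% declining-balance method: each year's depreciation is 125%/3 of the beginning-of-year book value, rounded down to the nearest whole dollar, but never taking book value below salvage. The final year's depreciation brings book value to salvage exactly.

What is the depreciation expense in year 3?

Depreciable base = $168,254 − $8,000 = $160,254.
Year 1: ⌊$168,254 × 125%/3⌋ = $70,105. Book value $98,149.
Year 2: ⌊$98,149 × 125%/3⌋ = $40,895. Book value $57,254.
Year 3 (final): $57,254 − $8,000 = $49,254. Book value $8,000.

$49,254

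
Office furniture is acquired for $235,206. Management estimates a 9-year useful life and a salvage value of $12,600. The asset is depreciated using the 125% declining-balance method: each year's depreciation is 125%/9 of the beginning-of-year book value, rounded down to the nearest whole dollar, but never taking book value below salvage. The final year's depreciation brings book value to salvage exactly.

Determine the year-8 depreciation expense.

$11,469

Depreciable base = $235,206 − $12,600 = $222,606.
Year 1: ⌊$235,206 × 125%/9⌋ = $32,667. Book value $202,539.
Year 2: ⌊$202,539 × 125%/9⌋ = $28,130. Book value $174,409.
Year 3: ⌊$174,409 × 125%/9⌋ = $24,223. Book value $150,186.
Year 4: ⌊$150,186 × 125%/9⌋ = $20,859. Book value $129,327.
Year 5: ⌊$129,327 × 125%/9⌋ = $17,962. Book value $111,365.
Year 6: ⌊$111,365 × 125%/9⌋ = $15,467. Book value $95,898.
Year 7: ⌊$95,898 × 125%/9⌋ = $13,319. Book value $82,579.
Year 8: ⌊$82,579 × 125%/9⌋ = $11,469. Book value $71,110.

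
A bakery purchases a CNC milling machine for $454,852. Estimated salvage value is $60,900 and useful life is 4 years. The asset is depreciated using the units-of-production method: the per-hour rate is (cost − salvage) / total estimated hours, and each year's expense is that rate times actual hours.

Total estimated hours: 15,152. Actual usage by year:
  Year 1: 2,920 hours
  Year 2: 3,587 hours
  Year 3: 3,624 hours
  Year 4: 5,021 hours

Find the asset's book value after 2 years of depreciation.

$285,670

Depreciable base = $454,852 − $60,900 = $393,952.
Rate = $393,952 / 15,152 hours = $26 per hour.
Year 1: 2,920 × $26 = $75,920. Book value $378,932.
Year 2: 3,587 × $26 = $93,262. Book value $285,670.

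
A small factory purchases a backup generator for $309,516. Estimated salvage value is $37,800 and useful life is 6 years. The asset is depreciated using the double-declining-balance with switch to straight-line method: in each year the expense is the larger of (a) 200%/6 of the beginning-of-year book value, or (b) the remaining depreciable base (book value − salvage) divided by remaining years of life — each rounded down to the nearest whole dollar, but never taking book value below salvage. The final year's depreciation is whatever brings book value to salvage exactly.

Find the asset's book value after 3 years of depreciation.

$91,709

Depreciable base = $309,516 − $37,800 = $271,716.
Year 1: DB = ⌊$309,516 × 200%/6⌋ = $103,172; SL = ⌊$271,716/6⌋ = $45,286 → take DB $103,172. Book value $206,344.
Year 2: DB = ⌊$206,344 × 200%/6⌋ = $68,781; SL = ⌊$168,544/5⌋ = $33,708 → take DB $68,781. Book value $137,563.
Year 3: DB = ⌊$137,563 × 200%/6⌋ = $45,854; SL = ⌊$99,763/4⌋ = $24,940 → take DB $45,854. Book value $91,709.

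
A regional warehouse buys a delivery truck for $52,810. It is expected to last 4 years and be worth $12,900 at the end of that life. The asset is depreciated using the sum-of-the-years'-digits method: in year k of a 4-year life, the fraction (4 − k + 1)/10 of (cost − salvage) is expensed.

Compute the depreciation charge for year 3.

Depreciable base = $52,810 − $12,900 = $39,910.
Sum of the years' digits = 4+3+2+1 = 10.
Year 1: $39,910 × 4/10 = $15,964. Book value $36,846.
Year 2: $39,910 × 3/10 = $11,973. Book value $24,873.
Year 3: $39,910 × 2/10 = $7,982. Book value $16,891.

$7,982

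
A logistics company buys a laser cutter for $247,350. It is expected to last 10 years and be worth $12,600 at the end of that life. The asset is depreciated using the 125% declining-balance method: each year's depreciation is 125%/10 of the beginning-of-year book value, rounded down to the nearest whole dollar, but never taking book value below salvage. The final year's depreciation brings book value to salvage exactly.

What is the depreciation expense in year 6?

$15,858

Depreciable base = $247,350 − $12,600 = $234,750.
Year 1: ⌊$247,350 × 125%/10⌋ = $30,918. Book value $216,432.
Year 2: ⌊$216,432 × 125%/10⌋ = $27,054. Book value $189,378.
Year 3: ⌊$189,378 × 125%/10⌋ = $23,672. Book value $165,706.
Year 4: ⌊$165,706 × 125%/10⌋ = $20,713. Book value $144,993.
Year 5: ⌊$144,993 × 125%/10⌋ = $18,124. Book value $126,869.
Year 6: ⌊$126,869 × 125%/10⌋ = $15,858. Book value $111,011.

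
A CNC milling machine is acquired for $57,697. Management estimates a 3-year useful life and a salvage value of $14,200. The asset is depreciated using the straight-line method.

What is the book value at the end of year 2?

$28,699

Depreciable base = $57,697 − $14,200 = $43,497.
Annual expense = $43,497 / 3 = $14,499.
End of year 1: book value $43,198.
End of year 2: book value $28,699.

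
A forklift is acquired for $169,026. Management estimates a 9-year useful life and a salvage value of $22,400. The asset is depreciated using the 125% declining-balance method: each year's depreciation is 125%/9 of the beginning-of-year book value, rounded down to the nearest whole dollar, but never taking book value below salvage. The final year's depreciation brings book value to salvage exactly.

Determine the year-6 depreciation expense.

Depreciable base = $169,026 − $22,400 = $146,626.
Year 1: ⌊$169,026 × 125%/9⌋ = $23,475. Book value $145,551.
Year 2: ⌊$145,551 × 125%/9⌋ = $20,215. Book value $125,336.
Year 3: ⌊$125,336 × 125%/9⌋ = $17,407. Book value $107,929.
Year 4: ⌊$107,929 × 125%/9⌋ = $14,990. Book value $92,939.
Year 5: ⌊$92,939 × 125%/9⌋ = $12,908. Book value $80,031.
Year 6: ⌊$80,031 × 125%/9⌋ = $11,115. Book value $68,916.

$11,115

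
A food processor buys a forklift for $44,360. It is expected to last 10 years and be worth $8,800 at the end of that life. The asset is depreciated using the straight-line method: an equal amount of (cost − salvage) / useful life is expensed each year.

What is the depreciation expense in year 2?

$3,556

Depreciable base = $44,360 − $8,800 = $35,560.
Annual expense = $35,560 / 10 = $3,556.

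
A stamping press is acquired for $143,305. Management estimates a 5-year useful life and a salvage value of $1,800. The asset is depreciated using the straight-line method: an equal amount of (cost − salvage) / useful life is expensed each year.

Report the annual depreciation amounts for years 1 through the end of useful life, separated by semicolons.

Depreciable base = $143,305 − $1,800 = $141,505.
Annual expense = $141,505 / 5 = $28,301.
End of year 1: book value $115,004.
End of year 2: book value $86,703.
End of year 3: book value $58,402.
End of year 4: book value $30,101.
End of year 5: book value $1,800.

$28,301; $28,301; $28,301; $28,301; $28,301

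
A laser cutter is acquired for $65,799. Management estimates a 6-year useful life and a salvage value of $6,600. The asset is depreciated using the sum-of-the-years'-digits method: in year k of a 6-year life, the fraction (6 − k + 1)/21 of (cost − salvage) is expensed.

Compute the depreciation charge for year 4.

Depreciable base = $65,799 − $6,600 = $59,199.
Sum of the years' digits = 6+5+4+3+2+1 = 21.
Year 1: $59,199 × 6/21 = $16,914. Book value $48,885.
Year 2: $59,199 × 5/21 = $14,095. Book value $34,790.
Year 3: $59,199 × 4/21 = $11,276. Book value $23,514.
Year 4: $59,199 × 3/21 = $8,457. Book value $15,057.

$8,457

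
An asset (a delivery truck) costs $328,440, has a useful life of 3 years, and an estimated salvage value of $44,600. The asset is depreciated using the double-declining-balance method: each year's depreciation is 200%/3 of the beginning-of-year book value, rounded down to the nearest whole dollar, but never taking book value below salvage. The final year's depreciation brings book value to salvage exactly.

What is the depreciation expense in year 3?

$0

Depreciable base = $328,440 − $44,600 = $283,840.
Year 1: ⌊$328,440 × 200%/3⌋ = $218,960. Book value $109,480.
Year 2: ⌊$109,480 × 200%/3⌋ = $72,986, capped at $64,880. Book value $44,600.
Year 3 (final): $44,600 − $44,600 = $0. Book value $44,600.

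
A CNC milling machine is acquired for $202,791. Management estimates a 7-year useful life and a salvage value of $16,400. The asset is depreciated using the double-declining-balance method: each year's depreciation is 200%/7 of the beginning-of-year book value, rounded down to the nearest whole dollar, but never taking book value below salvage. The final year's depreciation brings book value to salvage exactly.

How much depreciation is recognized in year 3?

Depreciable base = $202,791 − $16,400 = $186,391.
Year 1: ⌊$202,791 × 200%/7⌋ = $57,940. Book value $144,851.
Year 2: ⌊$144,851 × 200%/7⌋ = $41,386. Book value $103,465.
Year 3: ⌊$103,465 × 200%/7⌋ = $29,561. Book value $73,904.

$29,561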